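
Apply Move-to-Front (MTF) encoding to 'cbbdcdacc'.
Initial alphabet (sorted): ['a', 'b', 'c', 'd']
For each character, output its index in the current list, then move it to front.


MTF encoding:
'c': index 2 in ['a', 'b', 'c', 'd'] -> ['c', 'a', 'b', 'd']
'b': index 2 in ['c', 'a', 'b', 'd'] -> ['b', 'c', 'a', 'd']
'b': index 0 in ['b', 'c', 'a', 'd'] -> ['b', 'c', 'a', 'd']
'd': index 3 in ['b', 'c', 'a', 'd'] -> ['d', 'b', 'c', 'a']
'c': index 2 in ['d', 'b', 'c', 'a'] -> ['c', 'd', 'b', 'a']
'd': index 1 in ['c', 'd', 'b', 'a'] -> ['d', 'c', 'b', 'a']
'a': index 3 in ['d', 'c', 'b', 'a'] -> ['a', 'd', 'c', 'b']
'c': index 2 in ['a', 'd', 'c', 'b'] -> ['c', 'a', 'd', 'b']
'c': index 0 in ['c', 'a', 'd', 'b'] -> ['c', 'a', 'd', 'b']


Output: [2, 2, 0, 3, 2, 1, 3, 2, 0]


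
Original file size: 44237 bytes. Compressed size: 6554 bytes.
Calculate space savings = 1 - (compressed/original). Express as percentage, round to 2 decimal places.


ratio = compressed/original = 6554/44237 = 0.148157
savings = 1 - ratio = 1 - 0.148157 = 0.851843
as a percentage: 0.851843 * 100 = 85.18%

Space savings = 1 - 6554/44237 = 85.18%


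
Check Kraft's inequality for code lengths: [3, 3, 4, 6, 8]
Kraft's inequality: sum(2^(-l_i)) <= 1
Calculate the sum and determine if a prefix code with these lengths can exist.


Sum = 2^(-3) + 2^(-3) + 2^(-4) + 2^(-6) + 2^(-8)
    = 0.125 + 0.125 + 0.0625 + 0.015625 + 0.00390625
    = 85/256 = 0.33203125
Since 0.33203125 <= 1, Kraft's inequality IS satisfied.
A prefix code with these lengths CAN exist.

Kraft sum = 0.33203125. Satisfied.


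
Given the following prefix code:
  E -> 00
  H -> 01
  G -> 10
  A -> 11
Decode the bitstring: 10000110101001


Decoding step by step:
Bits 10 -> G
Bits 00 -> E
Bits 01 -> H
Bits 10 -> G
Bits 10 -> G
Bits 10 -> G
Bits 01 -> H


Decoded message: GEHGGGH


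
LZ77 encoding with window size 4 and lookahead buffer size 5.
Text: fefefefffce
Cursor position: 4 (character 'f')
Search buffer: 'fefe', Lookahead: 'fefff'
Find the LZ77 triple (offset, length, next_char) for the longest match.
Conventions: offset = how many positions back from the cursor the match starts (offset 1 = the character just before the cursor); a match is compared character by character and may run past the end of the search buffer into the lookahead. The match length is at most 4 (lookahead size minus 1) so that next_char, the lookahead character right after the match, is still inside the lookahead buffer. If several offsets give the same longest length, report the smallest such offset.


Try each offset into the search buffer:
  offset=1 (pos 3, char 'e'): match length 0
  offset=2 (pos 2, char 'f'): match length 3
  offset=3 (pos 1, char 'e'): match length 0
  offset=4 (pos 0, char 'f'): match length 3
Longest match has length 3, found at offsets 2, 4; take the smallest, offset 2.
next_char = character at position 4 + 3 = 7 -> 'f'

Best match: offset=2, length=3 (matching 'fef' starting at position 2)
LZ77 triple: (2, 3, 'f')


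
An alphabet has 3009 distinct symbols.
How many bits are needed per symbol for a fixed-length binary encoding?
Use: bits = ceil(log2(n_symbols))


log2(3009) = 11.5551
Bracket: 2^11 = 2048 < 3009 <= 2^12 = 4096
So ceil(log2(3009)) = 12

bits = ceil(log2(3009)) = ceil(11.5551) = 12 bits


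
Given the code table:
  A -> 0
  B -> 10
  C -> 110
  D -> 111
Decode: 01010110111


Decoding:
0 -> A
10 -> B
10 -> B
110 -> C
111 -> D


Result: ABBCD


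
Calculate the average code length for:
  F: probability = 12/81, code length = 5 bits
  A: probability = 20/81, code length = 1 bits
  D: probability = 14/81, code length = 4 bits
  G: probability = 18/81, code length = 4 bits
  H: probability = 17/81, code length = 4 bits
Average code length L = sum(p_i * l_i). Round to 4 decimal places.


Weighted contributions p_i * l_i:
  F: (12/81) * 5 = 60/81
  A: (20/81) * 1 = 20/81
  D: (14/81) * 4 = 56/81
  G: (18/81) * 4 = 72/81
  H: (17/81) * 4 = 68/81
Sum = (60 + 20 + 56 + 72 + 68)/81 = 276/81

L = 276/81 = 3.4074 bits/symbol


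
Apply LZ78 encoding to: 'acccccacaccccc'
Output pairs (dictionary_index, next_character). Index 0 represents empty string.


LZ78 encoding steps:
Dictionary: {0: ''}
Step 1: w='' (idx 0), next='a' -> output (0, 'a'), add 'a' as idx 1
Step 2: w='' (idx 0), next='c' -> output (0, 'c'), add 'c' as idx 2
Step 3: w='c' (idx 2), next='c' -> output (2, 'c'), add 'cc' as idx 3
Step 4: w='cc' (idx 3), next='a' -> output (3, 'a'), add 'cca' as idx 4
Step 5: w='c' (idx 2), next='a' -> output (2, 'a'), add 'ca' as idx 5
Step 6: w='cc' (idx 3), next='c' -> output (3, 'c'), add 'ccc' as idx 6
Step 7: w='cc' (idx 3), end of input -> output (3, '')


Encoded: [(0, 'a'), (0, 'c'), (2, 'c'), (3, 'a'), (2, 'a'), (3, 'c'), (3, '')]


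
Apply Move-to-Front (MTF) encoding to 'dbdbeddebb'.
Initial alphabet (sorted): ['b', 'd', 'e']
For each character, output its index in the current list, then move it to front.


MTF encoding:
'd': index 1 in ['b', 'd', 'e'] -> ['d', 'b', 'e']
'b': index 1 in ['d', 'b', 'e'] -> ['b', 'd', 'e']
'd': index 1 in ['b', 'd', 'e'] -> ['d', 'b', 'e']
'b': index 1 in ['d', 'b', 'e'] -> ['b', 'd', 'e']
'e': index 2 in ['b', 'd', 'e'] -> ['e', 'b', 'd']
'd': index 2 in ['e', 'b', 'd'] -> ['d', 'e', 'b']
'd': index 0 in ['d', 'e', 'b'] -> ['d', 'e', 'b']
'e': index 1 in ['d', 'e', 'b'] -> ['e', 'd', 'b']
'b': index 2 in ['e', 'd', 'b'] -> ['b', 'e', 'd']
'b': index 0 in ['b', 'e', 'd'] -> ['b', 'e', 'd']


Output: [1, 1, 1, 1, 2, 2, 0, 1, 2, 0]


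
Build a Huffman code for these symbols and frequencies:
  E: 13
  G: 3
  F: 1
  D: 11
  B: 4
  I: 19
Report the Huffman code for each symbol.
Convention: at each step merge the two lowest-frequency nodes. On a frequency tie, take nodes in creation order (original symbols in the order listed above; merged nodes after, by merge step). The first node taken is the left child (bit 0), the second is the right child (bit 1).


Huffman tree construction:
Step 1: Merge F(1) + G(3) = 4
Step 2: Merge B(4) + (F+G)(4) = 8
Step 3: Merge (B+(F+G))(8) + D(11) = 19
Step 4: Merge E(13) + I(19) = 32
Step 5: Merge ((B+(F+G))+D)(19) + (E+I)(32) = 51
Read each symbol's code off the tree from the root (left child = 0, right child = 1).

Codes:
  E: 10 (length 2)
  G: 0011 (length 4)
  F: 0010 (length 4)
  D: 01 (length 2)
  B: 000 (length 3)
  I: 11 (length 2)
Average code length: 114/51 = 2.2353 bits/symbol


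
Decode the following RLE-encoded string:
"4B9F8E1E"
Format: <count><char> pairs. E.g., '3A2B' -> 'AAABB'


Expanding each <count><char> pair:
  4B -> 'BBBB'
  9F -> 'FFFFFFFFF'
  8E -> 'EEEEEEEE'
  1E -> 'E'

Decoded = BBBBFFFFFFFFFEEEEEEEEE


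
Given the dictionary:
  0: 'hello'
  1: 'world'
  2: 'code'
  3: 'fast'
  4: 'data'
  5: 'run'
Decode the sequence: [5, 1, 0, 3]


Look up each index in the dictionary:
  5 -> 'run'
  1 -> 'world'
  0 -> 'hello'
  3 -> 'fast'

Decoded: "run world hello fast"


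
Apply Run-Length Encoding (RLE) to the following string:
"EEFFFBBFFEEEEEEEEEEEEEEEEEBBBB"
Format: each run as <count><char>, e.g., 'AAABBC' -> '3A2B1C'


Scanning runs left to right:
  i=0: run of 'E' x 2 -> '2E'
  i=2: run of 'F' x 3 -> '3F'
  i=5: run of 'B' x 2 -> '2B'
  i=7: run of 'F' x 2 -> '2F'
  i=9: run of 'E' x 17 -> '17E'
  i=26: run of 'B' x 4 -> '4B'

RLE = 2E3F2B2F17E4B


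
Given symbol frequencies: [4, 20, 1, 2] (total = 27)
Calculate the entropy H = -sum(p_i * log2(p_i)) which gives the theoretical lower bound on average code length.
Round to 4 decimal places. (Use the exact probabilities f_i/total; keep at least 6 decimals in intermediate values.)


Per-symbol terms -p_i * log2(p_i) with p_i = f_i/27:
  p = 4/27 = 0.148148: log2(p) = -2.754888, -p*log2(p) = 0.408131
  p = 20/27 = 0.740741: log2(p) = -0.432959, -p*log2(p) = 0.320711
  p = 1/27 = 0.037037: log2(p) = -4.754888, -p*log2(p) = 0.176107
  p = 2/27 = 0.074074: log2(p) = -3.754888, -p*log2(p) = 0.278140
H = 0.408131 + 0.320711 + 0.176107 + 0.278140 = 1.183089

H = 1.1831 bits/symbol


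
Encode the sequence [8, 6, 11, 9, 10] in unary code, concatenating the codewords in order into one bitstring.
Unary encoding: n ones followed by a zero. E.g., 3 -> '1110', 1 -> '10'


Encode each number as n ones followed by a terminating 0:
  8 -> 111111110 (9 bits)
  6 -> 1111110 (7 bits)
  11 -> 111111111110 (12 bits)
  9 -> 1111111110 (10 bits)
  10 -> 11111111110 (11 bits)
Total length = 9 + 7 + 12 + 10 + 11 = 49 bits.

Unary([8, 6, 11, 9, 10]) = 1111111101111110111111111110111111111011111111110 (49 bits)


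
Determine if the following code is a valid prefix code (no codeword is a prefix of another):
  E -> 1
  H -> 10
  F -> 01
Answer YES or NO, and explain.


Checking each pair (does one codeword prefix another?):
  E='1' vs H='10': prefix -- VIOLATION

NO -- this is NOT a valid prefix code. E (1) is a prefix of H (10).


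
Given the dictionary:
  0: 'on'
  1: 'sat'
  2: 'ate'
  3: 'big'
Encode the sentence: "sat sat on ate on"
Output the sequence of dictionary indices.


Look up each word in the dictionary:
  'sat' -> 1
  'sat' -> 1
  'on' -> 0
  'ate' -> 2
  'on' -> 0

Encoded: [1, 1, 0, 2, 0]


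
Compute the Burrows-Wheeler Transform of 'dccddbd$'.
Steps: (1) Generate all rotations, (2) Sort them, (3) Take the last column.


Rotations (sorted):
  0: $dccddbd -> last char: d
  1: bd$dccdd -> last char: d
  2: ccddbd$d -> last char: d
  3: cddbd$dc -> last char: c
  4: d$dccddb -> last char: b
  5: dbd$dccd -> last char: d
  6: dccddbd$ -> last char: $
  7: ddbd$dcc -> last char: c


BWT = dddcbd$c


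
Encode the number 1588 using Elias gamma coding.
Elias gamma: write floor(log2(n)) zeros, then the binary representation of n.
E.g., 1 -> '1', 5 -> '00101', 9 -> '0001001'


num_bits = floor(log2(1588)) + 1 = 11
leading_zeros = num_bits - 1 = 10
binary(1588) = 11000110100

Elias gamma(1588) = '0000000000' + '11000110100' = 000000000011000110100 (21 bits)


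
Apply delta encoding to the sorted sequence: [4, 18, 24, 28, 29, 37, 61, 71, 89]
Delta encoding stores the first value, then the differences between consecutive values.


First value: 4
Deltas:
  18 - 4 = 14
  24 - 18 = 6
  28 - 24 = 4
  29 - 28 = 1
  37 - 29 = 8
  61 - 37 = 24
  71 - 61 = 10
  89 - 71 = 18


Delta encoded: [4, 14, 6, 4, 1, 8, 24, 10, 18]


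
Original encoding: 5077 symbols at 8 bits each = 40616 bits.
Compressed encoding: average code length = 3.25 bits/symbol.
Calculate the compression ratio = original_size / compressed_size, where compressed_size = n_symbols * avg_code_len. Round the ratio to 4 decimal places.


original_size = n_symbols * orig_bits = 5077 * 8 = 40616 bits
compressed_size = n_symbols * avg_code_len = 5077 * 3.25 = 16500.25 bits
ratio = original_size / compressed_size = 40616 / 16500.25 = 2.4615

Compression ratio = 2.4615


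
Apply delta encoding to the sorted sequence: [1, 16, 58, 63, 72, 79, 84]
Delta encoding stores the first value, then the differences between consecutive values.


First value: 1
Deltas:
  16 - 1 = 15
  58 - 16 = 42
  63 - 58 = 5
  72 - 63 = 9
  79 - 72 = 7
  84 - 79 = 5


Delta encoded: [1, 15, 42, 5, 9, 7, 5]


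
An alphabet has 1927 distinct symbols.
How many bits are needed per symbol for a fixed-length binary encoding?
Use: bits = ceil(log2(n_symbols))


log2(1927) = 10.9121
Bracket: 2^10 = 1024 < 1927 <= 2^11 = 2048
So ceil(log2(1927)) = 11

bits = ceil(log2(1927)) = ceil(10.9121) = 11 bits


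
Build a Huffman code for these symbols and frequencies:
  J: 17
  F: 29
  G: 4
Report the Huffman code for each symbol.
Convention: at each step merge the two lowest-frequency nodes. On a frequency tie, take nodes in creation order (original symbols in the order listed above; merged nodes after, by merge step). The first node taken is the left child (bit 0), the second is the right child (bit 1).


Huffman tree construction:
Step 1: Merge G(4) + J(17) = 21
Step 2: Merge (G+J)(21) + F(29) = 50
Read each symbol's code off the tree from the root (left child = 0, right child = 1).

Codes:
  J: 01 (length 2)
  F: 1 (length 1)
  G: 00 (length 2)
Average code length: 71/50 = 1.4200 bits/symbol


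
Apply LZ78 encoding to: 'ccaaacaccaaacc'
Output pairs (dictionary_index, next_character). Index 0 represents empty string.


LZ78 encoding steps:
Dictionary: {0: ''}
Step 1: w='' (idx 0), next='c' -> output (0, 'c'), add 'c' as idx 1
Step 2: w='c' (idx 1), next='a' -> output (1, 'a'), add 'ca' as idx 2
Step 3: w='' (idx 0), next='a' -> output (0, 'a'), add 'a' as idx 3
Step 4: w='a' (idx 3), next='c' -> output (3, 'c'), add 'ac' as idx 4
Step 5: w='ac' (idx 4), next='c' -> output (4, 'c'), add 'acc' as idx 5
Step 6: w='a' (idx 3), next='a' -> output (3, 'a'), add 'aa' as idx 6
Step 7: w='acc' (idx 5), end of input -> output (5, '')


Encoded: [(0, 'c'), (1, 'a'), (0, 'a'), (3, 'c'), (4, 'c'), (3, 'a'), (5, '')]


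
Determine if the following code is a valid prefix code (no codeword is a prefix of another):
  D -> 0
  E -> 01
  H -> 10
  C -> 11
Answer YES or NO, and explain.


Checking each pair (does one codeword prefix another?):
  D='0' vs E='01': prefix -- VIOLATION

NO -- this is NOT a valid prefix code. D (0) is a prefix of E (01).


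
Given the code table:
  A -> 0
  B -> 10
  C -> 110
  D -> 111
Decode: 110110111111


Decoding:
110 -> C
110 -> C
111 -> D
111 -> D


Result: CCDD


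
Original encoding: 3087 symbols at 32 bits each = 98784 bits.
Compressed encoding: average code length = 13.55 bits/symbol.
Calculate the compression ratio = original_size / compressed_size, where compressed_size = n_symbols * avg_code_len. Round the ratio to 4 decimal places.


original_size = n_symbols * orig_bits = 3087 * 32 = 98784 bits
compressed_size = n_symbols * avg_code_len = 3087 * 13.55 = 41828.85 bits
ratio = original_size / compressed_size = 98784 / 41828.85 = 2.3616

Compression ratio = 2.3616


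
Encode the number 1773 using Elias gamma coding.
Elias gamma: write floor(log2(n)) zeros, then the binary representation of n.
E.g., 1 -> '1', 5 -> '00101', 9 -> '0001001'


num_bits = floor(log2(1773)) + 1 = 11
leading_zeros = num_bits - 1 = 10
binary(1773) = 11011101101

Elias gamma(1773) = '0000000000' + '11011101101' = 000000000011011101101 (21 bits)


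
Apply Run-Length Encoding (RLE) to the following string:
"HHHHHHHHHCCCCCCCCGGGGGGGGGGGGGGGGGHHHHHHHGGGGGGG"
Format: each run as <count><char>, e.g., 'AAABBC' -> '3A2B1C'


Scanning runs left to right:
  i=0: run of 'H' x 9 -> '9H'
  i=9: run of 'C' x 8 -> '8C'
  i=17: run of 'G' x 17 -> '17G'
  i=34: run of 'H' x 7 -> '7H'
  i=41: run of 'G' x 7 -> '7G'

RLE = 9H8C17G7H7G


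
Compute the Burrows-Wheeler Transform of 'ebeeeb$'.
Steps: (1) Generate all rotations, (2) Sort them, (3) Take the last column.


Rotations (sorted):
  0: $ebeeeb -> last char: b
  1: b$ebeee -> last char: e
  2: beeeb$e -> last char: e
  3: eb$ebee -> last char: e
  4: ebeeeb$ -> last char: $
  5: eeb$ebe -> last char: e
  6: eeeb$eb -> last char: b


BWT = beee$eb


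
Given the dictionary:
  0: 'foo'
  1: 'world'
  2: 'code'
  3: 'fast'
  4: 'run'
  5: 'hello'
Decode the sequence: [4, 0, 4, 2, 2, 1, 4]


Look up each index in the dictionary:
  4 -> 'run'
  0 -> 'foo'
  4 -> 'run'
  2 -> 'code'
  2 -> 'code'
  1 -> 'world'
  4 -> 'run'

Decoded: "run foo run code code world run"


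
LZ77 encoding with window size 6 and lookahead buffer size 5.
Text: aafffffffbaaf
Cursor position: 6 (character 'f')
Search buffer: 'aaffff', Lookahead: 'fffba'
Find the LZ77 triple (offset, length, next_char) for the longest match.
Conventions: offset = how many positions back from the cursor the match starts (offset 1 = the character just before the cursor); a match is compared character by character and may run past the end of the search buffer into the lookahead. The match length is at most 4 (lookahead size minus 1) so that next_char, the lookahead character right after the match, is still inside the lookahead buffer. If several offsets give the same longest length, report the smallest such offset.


Try each offset into the search buffer:
  offset=1 (pos 5, char 'f'): match length 3
  offset=2 (pos 4, char 'f'): match length 3
  offset=3 (pos 3, char 'f'): match length 3
  offset=4 (pos 2, char 'f'): match length 3
  offset=5 (pos 1, char 'a'): match length 0
  offset=6 (pos 0, char 'a'): match length 0
Longest match has length 3, found at offsets 1, 2, 3, 4; take the smallest, offset 1.
next_char = character at position 6 + 3 = 9 -> 'b'

Best match: offset=1, length=3 (matching 'fff' starting at position 5)
LZ77 triple: (1, 3, 'b')


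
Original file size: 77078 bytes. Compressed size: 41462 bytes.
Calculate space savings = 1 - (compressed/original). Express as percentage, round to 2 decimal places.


ratio = compressed/original = 41462/77078 = 0.537923
savings = 1 - ratio = 1 - 0.537923 = 0.462077
as a percentage: 0.462077 * 100 = 46.21%

Space savings = 1 - 41462/77078 = 46.21%


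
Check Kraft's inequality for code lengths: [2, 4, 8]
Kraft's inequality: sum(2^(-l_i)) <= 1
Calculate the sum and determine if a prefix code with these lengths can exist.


Sum = 2^(-2) + 2^(-4) + 2^(-8)
    = 0.25 + 0.0625 + 0.00390625
    = 81/256 = 0.31640625
Since 0.31640625 <= 1, Kraft's inequality IS satisfied.
A prefix code with these lengths CAN exist.

Kraft sum = 0.31640625. Satisfied.


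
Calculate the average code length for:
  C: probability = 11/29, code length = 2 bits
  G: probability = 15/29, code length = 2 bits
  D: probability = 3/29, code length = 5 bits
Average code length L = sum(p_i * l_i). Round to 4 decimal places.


Weighted contributions p_i * l_i:
  C: (11/29) * 2 = 22/29
  G: (15/29) * 2 = 30/29
  D: (3/29) * 5 = 15/29
Sum = (22 + 30 + 15)/29 = 67/29

L = 67/29 = 2.3103 bits/symbol


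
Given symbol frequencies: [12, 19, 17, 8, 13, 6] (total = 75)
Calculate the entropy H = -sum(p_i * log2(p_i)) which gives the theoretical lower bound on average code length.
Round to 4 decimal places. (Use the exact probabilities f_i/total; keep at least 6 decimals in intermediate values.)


Per-symbol terms -p_i * log2(p_i) with p_i = f_i/75:
  p = 12/75 = 0.160000: log2(p) = -2.643856, -p*log2(p) = 0.423017
  p = 19/75 = 0.253333: log2(p) = -1.980891, -p*log2(p) = 0.501826
  p = 17/75 = 0.226667: log2(p) = -2.141356, -p*log2(p) = 0.485374
  p = 8/75 = 0.106667: log2(p) = -3.228819, -p*log2(p) = 0.344407
  p = 13/75 = 0.173333: log2(p) = -2.528379, -p*log2(p) = 0.438252
  p = 6/75 = 0.080000: log2(p) = -3.643856, -p*log2(p) = 0.291508
H = 0.423017 + 0.501826 + 0.485374 + 0.344407 + 0.438252 + 0.291508 = 2.484384

H = 2.4844 bits/symbol


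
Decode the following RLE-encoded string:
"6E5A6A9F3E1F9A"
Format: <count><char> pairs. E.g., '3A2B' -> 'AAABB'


Expanding each <count><char> pair:
  6E -> 'EEEEEE'
  5A -> 'AAAAA'
  6A -> 'AAAAAA'
  9F -> 'FFFFFFFFF'
  3E -> 'EEE'
  1F -> 'F'
  9A -> 'AAAAAAAAA'

Decoded = EEEEEEAAAAAAAAAAAFFFFFFFFFEEEFAAAAAAAAA


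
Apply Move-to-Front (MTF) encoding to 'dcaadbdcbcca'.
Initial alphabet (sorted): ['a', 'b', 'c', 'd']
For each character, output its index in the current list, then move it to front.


MTF encoding:
'd': index 3 in ['a', 'b', 'c', 'd'] -> ['d', 'a', 'b', 'c']
'c': index 3 in ['d', 'a', 'b', 'c'] -> ['c', 'd', 'a', 'b']
'a': index 2 in ['c', 'd', 'a', 'b'] -> ['a', 'c', 'd', 'b']
'a': index 0 in ['a', 'c', 'd', 'b'] -> ['a', 'c', 'd', 'b']
'd': index 2 in ['a', 'c', 'd', 'b'] -> ['d', 'a', 'c', 'b']
'b': index 3 in ['d', 'a', 'c', 'b'] -> ['b', 'd', 'a', 'c']
'd': index 1 in ['b', 'd', 'a', 'c'] -> ['d', 'b', 'a', 'c']
'c': index 3 in ['d', 'b', 'a', 'c'] -> ['c', 'd', 'b', 'a']
'b': index 2 in ['c', 'd', 'b', 'a'] -> ['b', 'c', 'd', 'a']
'c': index 1 in ['b', 'c', 'd', 'a'] -> ['c', 'b', 'd', 'a']
'c': index 0 in ['c', 'b', 'd', 'a'] -> ['c', 'b', 'd', 'a']
'a': index 3 in ['c', 'b', 'd', 'a'] -> ['a', 'c', 'b', 'd']


Output: [3, 3, 2, 0, 2, 3, 1, 3, 2, 1, 0, 3]


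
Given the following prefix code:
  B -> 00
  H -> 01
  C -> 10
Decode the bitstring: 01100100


Decoding step by step:
Bits 01 -> H
Bits 10 -> C
Bits 01 -> H
Bits 00 -> B


Decoded message: HCHB


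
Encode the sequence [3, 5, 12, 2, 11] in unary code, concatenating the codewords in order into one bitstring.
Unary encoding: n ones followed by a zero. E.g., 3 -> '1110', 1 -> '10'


Encode each number as n ones followed by a terminating 0:
  3 -> 1110 (4 bits)
  5 -> 111110 (6 bits)
  12 -> 1111111111110 (13 bits)
  2 -> 110 (3 bits)
  11 -> 111111111110 (12 bits)
Total length = 4 + 6 + 13 + 3 + 12 = 38 bits.

Unary([3, 5, 12, 2, 11]) = 11101111101111111111110110111111111110 (38 bits)


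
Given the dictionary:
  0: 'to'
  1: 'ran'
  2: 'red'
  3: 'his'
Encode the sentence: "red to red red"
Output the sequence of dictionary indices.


Look up each word in the dictionary:
  'red' -> 2
  'to' -> 0
  'red' -> 2
  'red' -> 2

Encoded: [2, 0, 2, 2]


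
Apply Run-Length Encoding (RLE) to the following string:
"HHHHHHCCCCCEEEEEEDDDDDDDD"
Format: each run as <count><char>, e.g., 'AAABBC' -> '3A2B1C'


Scanning runs left to right:
  i=0: run of 'H' x 6 -> '6H'
  i=6: run of 'C' x 5 -> '5C'
  i=11: run of 'E' x 6 -> '6E'
  i=17: run of 'D' x 8 -> '8D'

RLE = 6H5C6E8D


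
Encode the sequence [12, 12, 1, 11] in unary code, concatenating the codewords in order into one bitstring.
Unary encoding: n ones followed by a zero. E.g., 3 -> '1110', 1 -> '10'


Encode each number as n ones followed by a terminating 0:
  12 -> 1111111111110 (13 bits)
  12 -> 1111111111110 (13 bits)
  1 -> 10 (2 bits)
  11 -> 111111111110 (12 bits)
Total length = 13 + 13 + 2 + 12 = 40 bits.

Unary([12, 12, 1, 11]) = 1111111111110111111111111010111111111110 (40 bits)


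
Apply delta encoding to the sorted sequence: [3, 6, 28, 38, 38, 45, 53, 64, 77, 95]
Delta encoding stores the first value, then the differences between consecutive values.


First value: 3
Deltas:
  6 - 3 = 3
  28 - 6 = 22
  38 - 28 = 10
  38 - 38 = 0
  45 - 38 = 7
  53 - 45 = 8
  64 - 53 = 11
  77 - 64 = 13
  95 - 77 = 18


Delta encoded: [3, 3, 22, 10, 0, 7, 8, 11, 13, 18]


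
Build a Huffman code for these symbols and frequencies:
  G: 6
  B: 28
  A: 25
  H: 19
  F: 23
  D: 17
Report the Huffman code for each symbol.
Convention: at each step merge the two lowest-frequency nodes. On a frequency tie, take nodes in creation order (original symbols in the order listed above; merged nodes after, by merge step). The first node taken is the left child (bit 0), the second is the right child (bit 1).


Huffman tree construction:
Step 1: Merge G(6) + D(17) = 23
Step 2: Merge H(19) + F(23) = 42
Step 3: Merge (G+D)(23) + A(25) = 48
Step 4: Merge B(28) + (H+F)(42) = 70
Step 5: Merge ((G+D)+A)(48) + (B+(H+F))(70) = 118
Read each symbol's code off the tree from the root (left child = 0, right child = 1).

Codes:
  G: 000 (length 3)
  B: 10 (length 2)
  A: 01 (length 2)
  H: 110 (length 3)
  F: 111 (length 3)
  D: 001 (length 3)
Average code length: 301/118 = 2.5508 bits/symbol


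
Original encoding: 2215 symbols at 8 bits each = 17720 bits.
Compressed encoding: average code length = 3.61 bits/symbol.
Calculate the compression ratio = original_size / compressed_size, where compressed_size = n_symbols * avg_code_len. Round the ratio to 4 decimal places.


original_size = n_symbols * orig_bits = 2215 * 8 = 17720 bits
compressed_size = n_symbols * avg_code_len = 2215 * 3.61 = 7996.15 bits
ratio = original_size / compressed_size = 17720 / 7996.15 = 2.2161

Compression ratio = 2.2161


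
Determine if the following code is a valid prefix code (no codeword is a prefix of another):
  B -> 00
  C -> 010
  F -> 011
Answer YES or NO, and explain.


Checking each pair (does one codeword prefix another?):
  B='00' vs C='010': no prefix
  B='00' vs F='011': no prefix
  C='010' vs B='00': no prefix
  C='010' vs F='011': no prefix
  F='011' vs B='00': no prefix
  F='011' vs C='010': no prefix
No violation found over all pairs.

YES -- this is a valid prefix code. No codeword is a prefix of any other codeword.


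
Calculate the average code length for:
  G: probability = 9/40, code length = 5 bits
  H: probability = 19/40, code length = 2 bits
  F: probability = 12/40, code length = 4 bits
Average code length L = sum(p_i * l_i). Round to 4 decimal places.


Weighted contributions p_i * l_i:
  G: (9/40) * 5 = 45/40
  H: (19/40) * 2 = 38/40
  F: (12/40) * 4 = 48/40
Sum = (45 + 38 + 48)/40 = 131/40

L = 131/40 = 3.2750 bits/symbol


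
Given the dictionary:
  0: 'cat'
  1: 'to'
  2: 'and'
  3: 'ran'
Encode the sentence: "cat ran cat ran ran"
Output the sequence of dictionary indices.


Look up each word in the dictionary:
  'cat' -> 0
  'ran' -> 3
  'cat' -> 0
  'ran' -> 3
  'ran' -> 3

Encoded: [0, 3, 0, 3, 3]


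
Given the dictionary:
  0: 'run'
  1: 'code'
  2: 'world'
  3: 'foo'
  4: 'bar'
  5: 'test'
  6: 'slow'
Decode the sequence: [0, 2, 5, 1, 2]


Look up each index in the dictionary:
  0 -> 'run'
  2 -> 'world'
  5 -> 'test'
  1 -> 'code'
  2 -> 'world'

Decoded: "run world test code world"


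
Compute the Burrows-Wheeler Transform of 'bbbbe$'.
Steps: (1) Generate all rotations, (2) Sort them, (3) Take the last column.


Rotations (sorted):
  0: $bbbbe -> last char: e
  1: bbbbe$ -> last char: $
  2: bbbe$b -> last char: b
  3: bbe$bb -> last char: b
  4: be$bbb -> last char: b
  5: e$bbbb -> last char: b


BWT = e$bbbb


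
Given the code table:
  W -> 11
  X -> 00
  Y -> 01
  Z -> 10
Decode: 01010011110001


Decoding:
01 -> Y
01 -> Y
00 -> X
11 -> W
11 -> W
00 -> X
01 -> Y


Result: YYXWWXY


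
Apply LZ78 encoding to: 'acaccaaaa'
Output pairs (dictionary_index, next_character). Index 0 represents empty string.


LZ78 encoding steps:
Dictionary: {0: ''}
Step 1: w='' (idx 0), next='a' -> output (0, 'a'), add 'a' as idx 1
Step 2: w='' (idx 0), next='c' -> output (0, 'c'), add 'c' as idx 2
Step 3: w='a' (idx 1), next='c' -> output (1, 'c'), add 'ac' as idx 3
Step 4: w='c' (idx 2), next='a' -> output (2, 'a'), add 'ca' as idx 4
Step 5: w='a' (idx 1), next='a' -> output (1, 'a'), add 'aa' as idx 5
Step 6: w='a' (idx 1), end of input -> output (1, '')


Encoded: [(0, 'a'), (0, 'c'), (1, 'c'), (2, 'a'), (1, 'a'), (1, '')]


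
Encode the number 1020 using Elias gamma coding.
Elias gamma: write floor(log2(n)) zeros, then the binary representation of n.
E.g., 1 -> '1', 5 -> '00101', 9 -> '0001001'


num_bits = floor(log2(1020)) + 1 = 10
leading_zeros = num_bits - 1 = 9
binary(1020) = 1111111100

Elias gamma(1020) = '000000000' + '1111111100' = 0000000001111111100 (19 bits)


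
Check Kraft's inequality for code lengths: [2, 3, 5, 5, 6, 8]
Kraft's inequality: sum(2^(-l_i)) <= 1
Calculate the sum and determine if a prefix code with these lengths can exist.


Sum = 2^(-2) + 2^(-3) + 2^(-5) + 2^(-5) + 2^(-6) + 2^(-8)
    = 0.25 + 0.125 + 0.03125 + 0.03125 + 0.015625 + 0.00390625
    = 117/256 = 0.45703125
Since 0.45703125 <= 1, Kraft's inequality IS satisfied.
A prefix code with these lengths CAN exist.

Kraft sum = 0.45703125. Satisfied.


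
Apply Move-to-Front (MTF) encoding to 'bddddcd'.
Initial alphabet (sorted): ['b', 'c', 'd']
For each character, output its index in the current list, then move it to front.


MTF encoding:
'b': index 0 in ['b', 'c', 'd'] -> ['b', 'c', 'd']
'd': index 2 in ['b', 'c', 'd'] -> ['d', 'b', 'c']
'd': index 0 in ['d', 'b', 'c'] -> ['d', 'b', 'c']
'd': index 0 in ['d', 'b', 'c'] -> ['d', 'b', 'c']
'd': index 0 in ['d', 'b', 'c'] -> ['d', 'b', 'c']
'c': index 2 in ['d', 'b', 'c'] -> ['c', 'd', 'b']
'd': index 1 in ['c', 'd', 'b'] -> ['d', 'c', 'b']


Output: [0, 2, 0, 0, 0, 2, 1]


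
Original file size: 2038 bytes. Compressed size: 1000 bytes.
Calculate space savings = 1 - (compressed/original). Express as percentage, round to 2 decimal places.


ratio = compressed/original = 1000/2038 = 0.490677
savings = 1 - ratio = 1 - 0.490677 = 0.509323
as a percentage: 0.509323 * 100 = 50.93%

Space savings = 1 - 1000/2038 = 50.93%


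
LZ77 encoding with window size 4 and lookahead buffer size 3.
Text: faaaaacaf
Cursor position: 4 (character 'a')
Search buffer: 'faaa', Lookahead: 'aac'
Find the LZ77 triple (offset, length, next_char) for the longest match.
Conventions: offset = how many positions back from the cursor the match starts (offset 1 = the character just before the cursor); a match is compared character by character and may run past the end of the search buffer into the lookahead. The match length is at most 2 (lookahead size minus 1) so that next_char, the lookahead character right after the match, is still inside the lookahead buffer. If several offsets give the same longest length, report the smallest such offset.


Try each offset into the search buffer:
  offset=1 (pos 3, char 'a'): match length 2
  offset=2 (pos 2, char 'a'): match length 2
  offset=3 (pos 1, char 'a'): match length 2
  offset=4 (pos 0, char 'f'): match length 0
Longest match has length 2, found at offsets 1, 2, 3; take the smallest, offset 1.
next_char = character at position 4 + 2 = 6 -> 'c'

Best match: offset=1, length=2 (matching 'aa' starting at position 3)
LZ77 triple: (1, 2, 'c')


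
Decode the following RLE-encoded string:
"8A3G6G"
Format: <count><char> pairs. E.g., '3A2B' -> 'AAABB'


Expanding each <count><char> pair:
  8A -> 'AAAAAAAA'
  3G -> 'GGG'
  6G -> 'GGGGGG'

Decoded = AAAAAAAAGGGGGGGGG


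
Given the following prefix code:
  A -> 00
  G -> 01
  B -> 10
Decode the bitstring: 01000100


Decoding step by step:
Bits 01 -> G
Bits 00 -> A
Bits 01 -> G
Bits 00 -> A


Decoded message: GAGA


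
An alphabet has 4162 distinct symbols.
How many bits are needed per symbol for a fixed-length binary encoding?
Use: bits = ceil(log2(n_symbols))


log2(4162) = 12.0231
Bracket: 2^12 = 4096 < 4162 <= 2^13 = 8192
So ceil(log2(4162)) = 13

bits = ceil(log2(4162)) = ceil(12.0231) = 13 bits


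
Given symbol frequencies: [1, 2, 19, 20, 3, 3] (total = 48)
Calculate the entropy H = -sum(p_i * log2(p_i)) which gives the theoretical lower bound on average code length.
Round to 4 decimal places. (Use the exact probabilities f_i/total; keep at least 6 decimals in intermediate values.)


Per-symbol terms -p_i * log2(p_i) with p_i = f_i/48:
  p = 1/48 = 0.020833: log2(p) = -5.584963, -p*log2(p) = 0.116353
  p = 2/48 = 0.041667: log2(p) = -4.584963, -p*log2(p) = 0.191040
  p = 19/48 = 0.395833: log2(p) = -1.337035, -p*log2(p) = 0.529243
  p = 20/48 = 0.416667: log2(p) = -1.263034, -p*log2(p) = 0.526264
  p = 3/48 = 0.062500: log2(p) = -4.000000, -p*log2(p) = 0.250000
  p = 3/48 = 0.062500: log2(p) = -4.000000, -p*log2(p) = 0.250000
H = 0.116353 + 0.191040 + 0.529243 + 0.526264 + 0.250000 + 0.250000 = 1.862900

H = 1.8629 bits/symbol


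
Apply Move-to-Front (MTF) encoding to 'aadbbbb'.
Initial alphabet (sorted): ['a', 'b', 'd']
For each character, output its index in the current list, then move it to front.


MTF encoding:
'a': index 0 in ['a', 'b', 'd'] -> ['a', 'b', 'd']
'a': index 0 in ['a', 'b', 'd'] -> ['a', 'b', 'd']
'd': index 2 in ['a', 'b', 'd'] -> ['d', 'a', 'b']
'b': index 2 in ['d', 'a', 'b'] -> ['b', 'd', 'a']
'b': index 0 in ['b', 'd', 'a'] -> ['b', 'd', 'a']
'b': index 0 in ['b', 'd', 'a'] -> ['b', 'd', 'a']
'b': index 0 in ['b', 'd', 'a'] -> ['b', 'd', 'a']


Output: [0, 0, 2, 2, 0, 0, 0]


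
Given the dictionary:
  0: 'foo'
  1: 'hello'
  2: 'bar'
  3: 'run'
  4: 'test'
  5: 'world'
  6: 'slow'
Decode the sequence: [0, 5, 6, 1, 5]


Look up each index in the dictionary:
  0 -> 'foo'
  5 -> 'world'
  6 -> 'slow'
  1 -> 'hello'
  5 -> 'world'

Decoded: "foo world slow hello world"


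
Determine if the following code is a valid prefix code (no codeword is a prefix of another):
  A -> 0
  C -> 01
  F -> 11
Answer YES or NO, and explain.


Checking each pair (does one codeword prefix another?):
  A='0' vs C='01': prefix -- VIOLATION

NO -- this is NOT a valid prefix code. A (0) is a prefix of C (01).


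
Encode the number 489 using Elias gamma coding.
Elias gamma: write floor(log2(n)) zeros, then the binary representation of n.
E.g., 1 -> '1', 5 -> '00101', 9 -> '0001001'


num_bits = floor(log2(489)) + 1 = 9
leading_zeros = num_bits - 1 = 8
binary(489) = 111101001

Elias gamma(489) = '00000000' + '111101001' = 00000000111101001 (17 bits)


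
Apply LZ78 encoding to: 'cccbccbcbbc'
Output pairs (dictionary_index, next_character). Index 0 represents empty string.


LZ78 encoding steps:
Dictionary: {0: ''}
Step 1: w='' (idx 0), next='c' -> output (0, 'c'), add 'c' as idx 1
Step 2: w='c' (idx 1), next='c' -> output (1, 'c'), add 'cc' as idx 2
Step 3: w='' (idx 0), next='b' -> output (0, 'b'), add 'b' as idx 3
Step 4: w='cc' (idx 2), next='b' -> output (2, 'b'), add 'ccb' as idx 4
Step 5: w='c' (idx 1), next='b' -> output (1, 'b'), add 'cb' as idx 5
Step 6: w='b' (idx 3), next='c' -> output (3, 'c'), add 'bc' as idx 6


Encoded: [(0, 'c'), (1, 'c'), (0, 'b'), (2, 'b'), (1, 'b'), (3, 'c')]


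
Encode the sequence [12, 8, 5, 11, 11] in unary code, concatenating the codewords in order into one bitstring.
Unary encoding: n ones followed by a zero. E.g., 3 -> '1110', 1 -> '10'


Encode each number as n ones followed by a terminating 0:
  12 -> 1111111111110 (13 bits)
  8 -> 111111110 (9 bits)
  5 -> 111110 (6 bits)
  11 -> 111111111110 (12 bits)
  11 -> 111111111110 (12 bits)
Total length = 13 + 9 + 6 + 12 + 12 = 52 bits.

Unary([12, 8, 5, 11, 11]) = 1111111111110111111110111110111111111110111111111110 (52 bits)


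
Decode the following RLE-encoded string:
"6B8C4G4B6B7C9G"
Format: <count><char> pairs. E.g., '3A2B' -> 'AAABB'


Expanding each <count><char> pair:
  6B -> 'BBBBBB'
  8C -> 'CCCCCCCC'
  4G -> 'GGGG'
  4B -> 'BBBB'
  6B -> 'BBBBBB'
  7C -> 'CCCCCCC'
  9G -> 'GGGGGGGGG'

Decoded = BBBBBBCCCCCCCCGGGGBBBBBBBBBBCCCCCCCGGGGGGGGG


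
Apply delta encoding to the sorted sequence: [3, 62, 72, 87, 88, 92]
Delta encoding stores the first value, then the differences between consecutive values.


First value: 3
Deltas:
  62 - 3 = 59
  72 - 62 = 10
  87 - 72 = 15
  88 - 87 = 1
  92 - 88 = 4


Delta encoded: [3, 59, 10, 15, 1, 4]


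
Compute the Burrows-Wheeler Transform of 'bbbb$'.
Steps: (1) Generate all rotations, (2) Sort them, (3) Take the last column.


Rotations (sorted):
  0: $bbbb -> last char: b
  1: b$bbb -> last char: b
  2: bb$bb -> last char: b
  3: bbb$b -> last char: b
  4: bbbb$ -> last char: $


BWT = bbbb$


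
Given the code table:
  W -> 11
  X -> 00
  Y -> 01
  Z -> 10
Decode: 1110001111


Decoding:
11 -> W
10 -> Z
00 -> X
11 -> W
11 -> W


Result: WZXWW


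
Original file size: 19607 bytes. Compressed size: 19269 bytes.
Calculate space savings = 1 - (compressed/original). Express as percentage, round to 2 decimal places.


ratio = compressed/original = 19269/19607 = 0.982761
savings = 1 - ratio = 1 - 0.982761 = 0.017239
as a percentage: 0.017239 * 100 = 1.72%

Space savings = 1 - 19269/19607 = 1.72%


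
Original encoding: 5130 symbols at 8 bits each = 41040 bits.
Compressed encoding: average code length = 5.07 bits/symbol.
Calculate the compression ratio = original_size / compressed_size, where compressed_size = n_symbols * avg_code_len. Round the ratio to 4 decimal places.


original_size = n_symbols * orig_bits = 5130 * 8 = 41040 bits
compressed_size = n_symbols * avg_code_len = 5130 * 5.07 = 26009.1 bits
ratio = original_size / compressed_size = 41040 / 26009.1 = 1.5779

Compression ratio = 1.5779


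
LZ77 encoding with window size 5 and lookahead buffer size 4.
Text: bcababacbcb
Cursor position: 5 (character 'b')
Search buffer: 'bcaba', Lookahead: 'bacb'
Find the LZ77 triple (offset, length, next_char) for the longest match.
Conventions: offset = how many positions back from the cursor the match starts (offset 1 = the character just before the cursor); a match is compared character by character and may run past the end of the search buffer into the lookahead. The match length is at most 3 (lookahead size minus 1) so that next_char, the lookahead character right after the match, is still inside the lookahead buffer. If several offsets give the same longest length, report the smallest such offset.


Try each offset into the search buffer:
  offset=1 (pos 4, char 'a'): match length 0
  offset=2 (pos 3, char 'b'): match length 2
  offset=3 (pos 2, char 'a'): match length 0
  offset=4 (pos 1, char 'c'): match length 0
  offset=5 (pos 0, char 'b'): match length 1
Longest match has length 2 at offset 2.
next_char = character at position 5 + 2 = 7 -> 'c'

Best match: offset=2, length=2 (matching 'ba' starting at position 3)
LZ77 triple: (2, 2, 'c')


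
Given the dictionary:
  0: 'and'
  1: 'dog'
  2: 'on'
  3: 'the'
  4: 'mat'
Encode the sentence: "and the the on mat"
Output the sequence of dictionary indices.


Look up each word in the dictionary:
  'and' -> 0
  'the' -> 3
  'the' -> 3
  'on' -> 2
  'mat' -> 4

Encoded: [0, 3, 3, 2, 4]


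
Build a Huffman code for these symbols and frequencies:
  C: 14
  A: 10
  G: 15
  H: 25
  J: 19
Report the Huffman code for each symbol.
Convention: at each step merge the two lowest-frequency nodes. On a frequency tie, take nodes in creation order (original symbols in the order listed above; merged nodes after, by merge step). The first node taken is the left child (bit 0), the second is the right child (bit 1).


Huffman tree construction:
Step 1: Merge A(10) + C(14) = 24
Step 2: Merge G(15) + J(19) = 34
Step 3: Merge (A+C)(24) + H(25) = 49
Step 4: Merge (G+J)(34) + ((A+C)+H)(49) = 83
Read each symbol's code off the tree from the root (left child = 0, right child = 1).

Codes:
  C: 101 (length 3)
  A: 100 (length 3)
  G: 00 (length 2)
  H: 11 (length 2)
  J: 01 (length 2)
Average code length: 190/83 = 2.2892 bits/symbol


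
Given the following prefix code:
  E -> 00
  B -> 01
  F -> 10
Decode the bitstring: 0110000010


Decoding step by step:
Bits 01 -> B
Bits 10 -> F
Bits 00 -> E
Bits 00 -> E
Bits 10 -> F


Decoded message: BFEEF


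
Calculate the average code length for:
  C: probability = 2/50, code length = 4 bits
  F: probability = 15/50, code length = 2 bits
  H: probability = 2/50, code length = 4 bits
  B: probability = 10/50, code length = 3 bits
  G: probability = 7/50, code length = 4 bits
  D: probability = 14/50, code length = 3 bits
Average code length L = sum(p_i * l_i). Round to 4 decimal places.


Weighted contributions p_i * l_i:
  C: (2/50) * 4 = 8/50
  F: (15/50) * 2 = 30/50
  H: (2/50) * 4 = 8/50
  B: (10/50) * 3 = 30/50
  G: (7/50) * 4 = 28/50
  D: (14/50) * 3 = 42/50
Sum = (8 + 30 + 8 + 30 + 28 + 42)/50 = 146/50

L = 146/50 = 2.9200 bits/symbol


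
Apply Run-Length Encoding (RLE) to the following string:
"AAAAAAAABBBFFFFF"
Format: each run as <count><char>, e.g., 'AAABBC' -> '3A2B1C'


Scanning runs left to right:
  i=0: run of 'A' x 8 -> '8A'
  i=8: run of 'B' x 3 -> '3B'
  i=11: run of 'F' x 5 -> '5F'

RLE = 8A3B5F


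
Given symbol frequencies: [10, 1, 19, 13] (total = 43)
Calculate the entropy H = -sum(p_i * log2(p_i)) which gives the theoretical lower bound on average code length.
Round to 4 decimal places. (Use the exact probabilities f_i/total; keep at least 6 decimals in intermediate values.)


Per-symbol terms -p_i * log2(p_i) with p_i = f_i/43:
  p = 10/43 = 0.232558: log2(p) = -2.104337, -p*log2(p) = 0.489381
  p = 1/43 = 0.023256: log2(p) = -5.426265, -p*log2(p) = 0.126192
  p = 19/43 = 0.441860: log2(p) = -1.178337, -p*log2(p) = 0.520661
  p = 13/43 = 0.302326: log2(p) = -1.725825, -p*log2(p) = 0.521761
H = 0.489381 + 0.126192 + 0.520661 + 0.521761 = 1.657995

H = 1.658 bits/symbol


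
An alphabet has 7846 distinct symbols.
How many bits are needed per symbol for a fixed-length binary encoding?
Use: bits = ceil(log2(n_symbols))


log2(7846) = 12.9377
Bracket: 2^12 = 4096 < 7846 <= 2^13 = 8192
So ceil(log2(7846)) = 13

bits = ceil(log2(7846)) = ceil(12.9377) = 13 bits


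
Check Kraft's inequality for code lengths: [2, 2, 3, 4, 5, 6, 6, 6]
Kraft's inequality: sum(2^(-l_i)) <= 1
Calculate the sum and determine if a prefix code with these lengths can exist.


Sum = 2^(-2) + 2^(-2) + 2^(-3) + 2^(-4) + 2^(-5) + 2^(-6) + 2^(-6) + 2^(-6)
    = 0.25 + 0.25 + 0.125 + 0.0625 + 0.03125 + 0.015625 + 0.015625 + 0.015625
    = 49/64 = 0.765625
Since 0.765625 <= 1, Kraft's inequality IS satisfied.
A prefix code with these lengths CAN exist.

Kraft sum = 0.765625. Satisfied.
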